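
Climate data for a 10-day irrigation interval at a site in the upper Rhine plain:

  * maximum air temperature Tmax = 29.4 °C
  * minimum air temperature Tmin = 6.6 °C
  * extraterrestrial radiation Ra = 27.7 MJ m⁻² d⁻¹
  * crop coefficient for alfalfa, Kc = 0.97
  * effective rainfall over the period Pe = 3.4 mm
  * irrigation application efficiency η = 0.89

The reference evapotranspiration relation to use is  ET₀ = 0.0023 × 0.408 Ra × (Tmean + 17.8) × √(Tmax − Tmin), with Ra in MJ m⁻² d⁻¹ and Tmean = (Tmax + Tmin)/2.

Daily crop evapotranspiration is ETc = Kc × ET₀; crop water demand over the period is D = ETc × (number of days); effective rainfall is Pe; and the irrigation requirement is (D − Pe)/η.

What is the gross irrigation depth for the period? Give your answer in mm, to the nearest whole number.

45 mm

Tmean = (29.4 + 6.6)/2 = 18.00 °C
0.408 Ra = 0.408 × 27.7 = 11.3016 mm/d equivalent
ET₀ = 0.0023 × 11.3016 × (18.00 + 17.8) × √22.8 = 0.0023 × 11.3016 × 35.80 × 4.7749 = 4.4434 mm/d
ETc = Kc × ET₀ = 0.97 × 4.4434 = 4.3101 mm/d
Crop demand D = ETc × 10 d = 4.3101 × 10 = 43.101 mm
D − Pe = 43.101 − 3.4 = 39.701 mm
Gross irrigation = 39.701 / 0.89 = 44.608 mm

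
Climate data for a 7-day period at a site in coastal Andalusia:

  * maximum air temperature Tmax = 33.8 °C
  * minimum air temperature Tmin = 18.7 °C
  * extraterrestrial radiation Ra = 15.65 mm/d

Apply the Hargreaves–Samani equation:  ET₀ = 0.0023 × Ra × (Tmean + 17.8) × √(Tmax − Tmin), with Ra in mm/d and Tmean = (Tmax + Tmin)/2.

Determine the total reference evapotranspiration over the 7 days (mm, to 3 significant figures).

Tmean = (33.8 + 18.7)/2 = 26.25 °C
ET₀ = 0.0023 × 15.65 × (26.25 + 17.8) × √15.1 = 0.0023 × 15.65 × 44.05 × 3.8859 = 6.1614 mm/d
Over 7 days: 6.1614 × 7 = 43.130 mm

43.1 mm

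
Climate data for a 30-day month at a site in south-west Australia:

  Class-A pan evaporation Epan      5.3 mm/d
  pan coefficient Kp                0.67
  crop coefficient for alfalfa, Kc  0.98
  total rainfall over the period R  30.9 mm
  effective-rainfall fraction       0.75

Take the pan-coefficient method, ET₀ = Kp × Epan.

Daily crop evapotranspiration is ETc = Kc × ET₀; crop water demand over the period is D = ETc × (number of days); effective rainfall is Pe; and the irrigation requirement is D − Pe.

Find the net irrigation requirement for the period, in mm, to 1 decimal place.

81.2 mm

ET₀ = 0.67 × 5.3 = 3.5510 mm/d
ETc = Kc × ET₀ = 0.98 × 3.5510 = 3.4800 mm/d
Crop demand D = ETc × 30 d = 3.4800 × 30 = 104.400 mm
Pe = 0.75 × 30.9 = 23.175 mm
D − Pe = 104.400 − 23.175 = 81.225 mm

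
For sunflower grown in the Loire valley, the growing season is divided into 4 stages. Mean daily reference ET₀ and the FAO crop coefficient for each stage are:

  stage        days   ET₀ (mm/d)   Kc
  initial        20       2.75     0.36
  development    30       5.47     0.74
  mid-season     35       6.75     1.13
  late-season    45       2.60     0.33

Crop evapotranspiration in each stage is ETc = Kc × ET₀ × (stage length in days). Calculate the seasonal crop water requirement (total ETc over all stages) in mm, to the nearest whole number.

initial: 0.36 × 2.75 × 20 = 19.80 mm
development: 0.74 × 5.47 × 30 = 121.43 mm
mid-season: 1.13 × 6.75 × 35 = 266.96 mm
late-season: 0.33 × 2.60 × 45 = 38.61 mm
Seasonal total = 446.80 mm

447 mm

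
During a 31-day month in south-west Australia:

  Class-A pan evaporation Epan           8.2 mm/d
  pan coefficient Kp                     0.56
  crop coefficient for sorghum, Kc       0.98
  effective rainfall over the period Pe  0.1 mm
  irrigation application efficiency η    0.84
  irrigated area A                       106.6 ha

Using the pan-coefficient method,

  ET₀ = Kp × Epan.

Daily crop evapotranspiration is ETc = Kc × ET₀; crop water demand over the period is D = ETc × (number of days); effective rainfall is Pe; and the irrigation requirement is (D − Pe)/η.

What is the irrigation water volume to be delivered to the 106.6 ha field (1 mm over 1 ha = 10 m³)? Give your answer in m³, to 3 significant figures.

ET₀ = 0.56 × 8.2 = 4.5920 mm/d
ETc = Kc × ET₀ = 0.98 × 4.5920 = 4.5002 mm/d
Crop demand D = ETc × 31 d = 4.5002 × 31 = 139.506 mm
D − Pe = 139.506 − 0.1 = 139.406 mm
Gross irrigation = 139.406 / 0.84 = 165.960 mm
Volume = 165.960 mm × 106.6 ha × 10 = 176913.4 m³

177000 m³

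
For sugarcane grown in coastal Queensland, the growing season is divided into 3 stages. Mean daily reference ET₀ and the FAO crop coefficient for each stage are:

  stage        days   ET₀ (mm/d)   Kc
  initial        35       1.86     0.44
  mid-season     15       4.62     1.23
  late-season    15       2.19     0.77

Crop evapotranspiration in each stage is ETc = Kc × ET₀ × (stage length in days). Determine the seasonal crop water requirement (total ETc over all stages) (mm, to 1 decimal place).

139.2 mm

initial: 0.44 × 1.86 × 35 = 28.64 mm
mid-season: 1.23 × 4.62 × 15 = 85.24 mm
late-season: 0.77 × 2.19 × 15 = 25.29 mm
Seasonal total = 139.17 mm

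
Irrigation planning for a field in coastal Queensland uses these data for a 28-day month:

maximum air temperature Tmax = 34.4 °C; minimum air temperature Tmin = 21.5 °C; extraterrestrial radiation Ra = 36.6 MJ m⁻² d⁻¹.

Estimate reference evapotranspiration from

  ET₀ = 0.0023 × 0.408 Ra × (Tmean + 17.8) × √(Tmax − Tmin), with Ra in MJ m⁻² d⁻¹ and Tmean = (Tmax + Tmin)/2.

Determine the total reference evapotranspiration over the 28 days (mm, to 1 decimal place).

158.0 mm

Tmean = (34.4 + 21.5)/2 = 27.95 °C
0.408 Ra = 0.408 × 36.6 = 14.9328 mm/d equivalent
ET₀ = 0.0023 × 14.9328 × (27.95 + 17.8) × √12.9 = 0.0023 × 14.9328 × 45.75 × 3.5917 = 5.6437 mm/d
Over 28 days: 5.6437 × 28 = 158.024 mm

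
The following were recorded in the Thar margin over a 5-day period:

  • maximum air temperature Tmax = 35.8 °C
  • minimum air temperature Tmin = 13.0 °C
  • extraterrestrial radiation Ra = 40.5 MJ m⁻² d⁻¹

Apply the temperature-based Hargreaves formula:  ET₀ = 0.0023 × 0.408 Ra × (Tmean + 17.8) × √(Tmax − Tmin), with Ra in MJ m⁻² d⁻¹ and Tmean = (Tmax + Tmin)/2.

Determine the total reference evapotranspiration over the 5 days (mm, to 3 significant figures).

Tmean = (35.8 + 13.0)/2 = 24.40 °C
0.408 Ra = 0.408 × 40.5 = 16.5240 mm/d equivalent
ET₀ = 0.0023 × 16.5240 × (24.40 + 17.8) × √22.8 = 0.0023 × 16.5240 × 42.20 × 4.7749 = 7.6581 mm/d
Over 5 days: 7.6581 × 5 = 38.291 mm

38.3 mm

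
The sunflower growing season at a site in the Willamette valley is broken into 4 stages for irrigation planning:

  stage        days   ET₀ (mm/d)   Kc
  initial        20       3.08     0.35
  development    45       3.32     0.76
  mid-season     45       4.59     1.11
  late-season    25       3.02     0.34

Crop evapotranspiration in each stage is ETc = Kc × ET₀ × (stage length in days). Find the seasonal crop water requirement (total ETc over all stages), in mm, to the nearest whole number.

initial: 0.35 × 3.08 × 20 = 21.56 mm
development: 0.76 × 3.32 × 45 = 113.54 mm
mid-season: 1.11 × 4.59 × 45 = 229.27 mm
late-season: 0.34 × 3.02 × 25 = 25.67 mm
Seasonal total = 390.04 mm

390 mm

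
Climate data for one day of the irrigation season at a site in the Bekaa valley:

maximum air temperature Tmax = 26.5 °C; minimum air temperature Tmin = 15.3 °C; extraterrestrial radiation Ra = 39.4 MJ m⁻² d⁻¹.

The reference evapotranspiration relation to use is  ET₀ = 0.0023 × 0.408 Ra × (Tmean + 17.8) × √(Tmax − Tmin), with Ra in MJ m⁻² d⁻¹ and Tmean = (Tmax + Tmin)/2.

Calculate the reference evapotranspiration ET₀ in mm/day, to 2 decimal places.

Tmean = (26.5 + 15.3)/2 = 20.90 °C
0.408 Ra = 0.408 × 39.4 = 16.0752 mm/d equivalent
ET₀ = 0.0023 × 16.0752 × (20.90 + 17.8) × √11.2 = 0.0023 × 16.0752 × 38.70 × 3.3466 = 4.7885 mm/d

4.79 mm/day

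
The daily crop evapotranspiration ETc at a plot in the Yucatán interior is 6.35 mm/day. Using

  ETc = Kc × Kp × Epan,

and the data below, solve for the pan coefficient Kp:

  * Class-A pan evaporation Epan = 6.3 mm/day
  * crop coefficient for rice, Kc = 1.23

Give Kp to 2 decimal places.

0.82

ETc = Kc × Kp × Epan  ⇒  Kp = ETc / (Kc × Epan)
Kp = 6.35 / (1.23 × 6.3) = 6.35 / 7.749 = 0.8195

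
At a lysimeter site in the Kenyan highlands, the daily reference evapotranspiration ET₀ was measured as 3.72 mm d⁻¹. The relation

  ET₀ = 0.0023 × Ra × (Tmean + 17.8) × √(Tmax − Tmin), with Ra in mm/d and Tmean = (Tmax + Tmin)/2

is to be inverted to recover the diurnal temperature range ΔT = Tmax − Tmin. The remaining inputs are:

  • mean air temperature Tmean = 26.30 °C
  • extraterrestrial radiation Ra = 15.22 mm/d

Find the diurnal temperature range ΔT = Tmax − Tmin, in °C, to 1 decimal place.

5.8 °C

√ΔT = ET₀ / [0.0023 × Ra × (Tmean+17.8)] = 3.72 / (0.0023 × 15.22 × 44.10) = 2.4097
ΔT = 2.4097² = 5.807 °C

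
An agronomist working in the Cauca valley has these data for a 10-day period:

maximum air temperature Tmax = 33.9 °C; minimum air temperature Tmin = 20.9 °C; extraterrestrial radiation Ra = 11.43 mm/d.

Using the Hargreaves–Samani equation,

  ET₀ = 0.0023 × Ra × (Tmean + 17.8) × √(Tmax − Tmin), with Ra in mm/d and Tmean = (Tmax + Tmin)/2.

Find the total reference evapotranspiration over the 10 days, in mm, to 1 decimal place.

42.8 mm

Tmean = (33.9 + 20.9)/2 = 27.40 °C
ET₀ = 0.0023 × 11.43 × (27.40 + 17.8) × √13.0 = 0.0023 × 11.43 × 45.20 × 3.6056 = 4.2844 mm/d
Over 10 days: 4.2844 × 10 = 42.844 mm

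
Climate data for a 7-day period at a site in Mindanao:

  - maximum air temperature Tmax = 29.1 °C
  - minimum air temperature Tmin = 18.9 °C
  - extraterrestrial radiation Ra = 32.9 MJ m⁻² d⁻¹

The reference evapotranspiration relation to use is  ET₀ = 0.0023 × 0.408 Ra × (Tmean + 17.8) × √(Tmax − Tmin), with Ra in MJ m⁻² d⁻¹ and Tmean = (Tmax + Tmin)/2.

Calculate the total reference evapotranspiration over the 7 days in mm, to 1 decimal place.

Tmean = (29.1 + 18.9)/2 = 24.00 °C
0.408 Ra = 0.408 × 32.9 = 13.4232 mm/d equivalent
ET₀ = 0.0023 × 13.4232 × (24.00 + 17.8) × √10.2 = 0.0023 × 13.4232 × 41.80 × 3.1937 = 4.1215 mm/d
Over 7 days: 4.1215 × 7 = 28.851 mm

28.9 mm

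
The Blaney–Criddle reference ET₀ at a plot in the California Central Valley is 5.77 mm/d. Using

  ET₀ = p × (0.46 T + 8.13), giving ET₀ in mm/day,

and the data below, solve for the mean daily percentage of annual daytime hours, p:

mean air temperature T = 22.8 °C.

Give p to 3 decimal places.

0.310

p = ET₀ / (0.46 T + 8.13) = 5.77 / (0.46 × 22.8 + 8.13) = 5.77 / 18.618 = 0.3099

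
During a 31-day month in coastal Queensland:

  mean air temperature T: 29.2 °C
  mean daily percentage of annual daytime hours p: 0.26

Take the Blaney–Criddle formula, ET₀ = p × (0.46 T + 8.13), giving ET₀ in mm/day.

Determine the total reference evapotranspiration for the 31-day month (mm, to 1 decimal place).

ET₀ = 0.26 × (0.46 × 29.2 + 8.13) = 0.26 × 21.562 = 5.6061 mm/d
Monthly total = 5.6061 × 31 = 173.789 mm

173.8 mm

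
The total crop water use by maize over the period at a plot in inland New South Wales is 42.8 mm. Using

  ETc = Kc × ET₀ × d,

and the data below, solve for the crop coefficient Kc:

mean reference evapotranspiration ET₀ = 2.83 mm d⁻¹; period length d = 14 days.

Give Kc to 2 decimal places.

1.08

ETc = Kc × ET₀ × d  ⇒  Kc = ETc / (ET₀ × d)
Kc = 42.8 / (2.83 × 14) = 42.8 / 39.62 = 1.0803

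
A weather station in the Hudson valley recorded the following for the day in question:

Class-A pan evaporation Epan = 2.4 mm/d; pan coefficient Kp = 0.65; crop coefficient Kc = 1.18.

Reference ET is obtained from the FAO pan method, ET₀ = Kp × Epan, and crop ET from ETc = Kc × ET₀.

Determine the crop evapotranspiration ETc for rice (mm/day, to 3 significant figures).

1.84 mm/day

ET₀ = 0.65 × 2.4 = 1.5600 mm/d
ETc = Kc × ET₀ = 1.18 × 1.5600 = 1.8408 mm/d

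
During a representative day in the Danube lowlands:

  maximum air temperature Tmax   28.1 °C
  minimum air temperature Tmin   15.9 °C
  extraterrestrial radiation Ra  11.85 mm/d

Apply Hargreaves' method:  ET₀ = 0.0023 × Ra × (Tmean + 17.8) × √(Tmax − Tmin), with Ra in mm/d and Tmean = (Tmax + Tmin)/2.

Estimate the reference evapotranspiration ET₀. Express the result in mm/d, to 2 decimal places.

3.79 mm/d

Tmean = (28.1 + 15.9)/2 = 22.00 °C
ET₀ = 0.0023 × 11.85 × (22.00 + 17.8) × √12.2 = 0.0023 × 11.85 × 39.80 × 3.4928 = 3.7888 mm/d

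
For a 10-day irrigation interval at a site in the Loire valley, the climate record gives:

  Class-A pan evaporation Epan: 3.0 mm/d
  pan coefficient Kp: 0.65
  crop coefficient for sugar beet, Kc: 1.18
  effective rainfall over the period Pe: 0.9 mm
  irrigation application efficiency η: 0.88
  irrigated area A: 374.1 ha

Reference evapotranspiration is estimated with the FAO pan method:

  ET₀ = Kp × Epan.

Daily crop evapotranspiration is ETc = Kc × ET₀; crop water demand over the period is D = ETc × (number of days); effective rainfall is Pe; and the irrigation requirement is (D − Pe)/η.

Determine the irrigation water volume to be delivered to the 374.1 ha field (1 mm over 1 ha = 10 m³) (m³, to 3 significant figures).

ET₀ = 0.65 × 3.0 = 1.9500 mm/d
ETc = Kc × ET₀ = 1.18 × 1.9500 = 2.3010 mm/d
Crop demand D = ETc × 10 d = 2.3010 × 10 = 23.010 mm
D − Pe = 23.010 − 0.9 = 22.110 mm
Gross irrigation = 22.110 / 0.88 = 25.125 mm
Volume = 25.125 mm × 374.1 ha × 10 = 93992.6 m³

94000 m³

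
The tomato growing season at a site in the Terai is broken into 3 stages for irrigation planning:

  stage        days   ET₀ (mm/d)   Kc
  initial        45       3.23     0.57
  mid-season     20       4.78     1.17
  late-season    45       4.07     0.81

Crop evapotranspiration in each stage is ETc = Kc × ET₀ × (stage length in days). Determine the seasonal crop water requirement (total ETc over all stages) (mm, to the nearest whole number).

initial: 0.57 × 3.23 × 45 = 82.85 mm
mid-season: 1.17 × 4.78 × 20 = 111.85 mm
late-season: 0.81 × 4.07 × 45 = 148.35 mm
Seasonal total = 343.05 mm

343 mm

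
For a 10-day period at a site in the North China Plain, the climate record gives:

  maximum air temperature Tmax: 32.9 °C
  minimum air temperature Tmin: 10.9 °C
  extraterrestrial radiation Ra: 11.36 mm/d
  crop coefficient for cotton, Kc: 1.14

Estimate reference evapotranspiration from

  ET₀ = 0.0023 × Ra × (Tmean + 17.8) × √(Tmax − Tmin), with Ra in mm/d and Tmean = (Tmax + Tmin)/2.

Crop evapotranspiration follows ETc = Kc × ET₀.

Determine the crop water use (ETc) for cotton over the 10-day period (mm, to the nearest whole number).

Tmean = (32.9 + 10.9)/2 = 21.90 °C
ET₀ = 0.0023 × 11.36 × (21.90 + 17.8) × √22.0 = 0.0023 × 11.36 × 39.70 × 4.6904 = 4.8653 mm/d
ETc = Kc × ET₀ = 1.14 × 4.8653 = 5.5464 mm/d
Over 10 days: 5.5464 × 10 = 55.464 mm

55 mm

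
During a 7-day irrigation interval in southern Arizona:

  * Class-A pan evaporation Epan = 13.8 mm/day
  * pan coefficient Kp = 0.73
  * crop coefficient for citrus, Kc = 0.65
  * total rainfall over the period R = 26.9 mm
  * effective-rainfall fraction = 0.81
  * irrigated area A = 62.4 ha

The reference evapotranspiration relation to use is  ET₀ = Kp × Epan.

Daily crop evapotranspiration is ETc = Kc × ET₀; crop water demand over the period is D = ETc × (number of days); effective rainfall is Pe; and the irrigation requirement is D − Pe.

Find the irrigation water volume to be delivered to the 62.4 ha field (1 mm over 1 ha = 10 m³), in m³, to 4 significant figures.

15010 m³

ET₀ = 0.73 × 13.8 = 10.0740 mm/d
ETc = Kc × ET₀ = 0.65 × 10.0740 = 6.5481 mm/d
Crop demand D = ETc × 7 d = 6.5481 × 7 = 45.837 mm
Pe = 0.81 × 26.9 = 21.789 mm
D − Pe = 45.837 − 21.789 = 24.048 mm
Volume = 24.048 mm × 62.4 ha × 10 = 15006.0 m³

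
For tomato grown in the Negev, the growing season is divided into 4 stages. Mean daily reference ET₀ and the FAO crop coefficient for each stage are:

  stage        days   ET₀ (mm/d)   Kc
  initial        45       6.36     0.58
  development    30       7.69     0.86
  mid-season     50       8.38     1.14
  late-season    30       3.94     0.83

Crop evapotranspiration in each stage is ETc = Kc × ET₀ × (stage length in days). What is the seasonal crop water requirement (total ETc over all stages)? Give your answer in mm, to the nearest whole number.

initial: 0.58 × 6.36 × 45 = 166.00 mm
development: 0.86 × 7.69 × 30 = 198.40 mm
mid-season: 1.14 × 8.38 × 50 = 477.66 mm
late-season: 0.83 × 3.94 × 30 = 98.11 mm
Seasonal total = 940.17 mm

940 mm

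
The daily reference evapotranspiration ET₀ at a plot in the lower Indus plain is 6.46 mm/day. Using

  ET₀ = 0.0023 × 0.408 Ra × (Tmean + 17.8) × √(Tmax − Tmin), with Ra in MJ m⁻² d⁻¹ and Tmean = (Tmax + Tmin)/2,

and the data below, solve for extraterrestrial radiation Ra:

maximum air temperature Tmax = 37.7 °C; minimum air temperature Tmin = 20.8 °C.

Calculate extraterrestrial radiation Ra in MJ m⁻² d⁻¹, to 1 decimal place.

Tmean = (37.7+20.8)/2 = 29.25 °C; ΔT = 16.9
Ra = ET₀ / [0.0023 × 0.408 × (Tmean+17.8) × √ΔT]
   = 6.46 / (0.0023 × 0.408 × 47.05 × 4.1110) = 35.591 MJ m⁻² d⁻¹

35.6 MJ m⁻² d⁻¹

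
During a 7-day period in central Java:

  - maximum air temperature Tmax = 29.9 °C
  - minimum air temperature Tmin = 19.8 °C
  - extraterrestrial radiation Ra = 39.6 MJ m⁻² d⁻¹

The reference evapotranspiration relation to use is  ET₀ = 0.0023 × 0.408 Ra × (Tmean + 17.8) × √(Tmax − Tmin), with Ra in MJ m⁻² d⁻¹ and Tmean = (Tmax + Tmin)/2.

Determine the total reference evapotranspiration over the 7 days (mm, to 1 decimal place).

35.3 mm

Tmean = (29.9 + 19.8)/2 = 24.85 °C
0.408 Ra = 0.408 × 39.6 = 16.1568 mm/d equivalent
ET₀ = 0.0023 × 16.1568 × (24.85 + 17.8) × √10.1 = 0.0023 × 16.1568 × 42.65 × 3.1780 = 5.0368 mm/d
Over 7 days: 5.0368 × 7 = 35.258 mm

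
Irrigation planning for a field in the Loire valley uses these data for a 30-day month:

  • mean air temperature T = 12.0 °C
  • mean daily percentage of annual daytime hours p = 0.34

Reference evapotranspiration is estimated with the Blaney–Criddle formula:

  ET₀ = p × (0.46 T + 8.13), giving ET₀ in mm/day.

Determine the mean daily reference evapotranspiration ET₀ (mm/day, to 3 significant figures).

4.64 mm/day

ET₀ = 0.34 × (0.46 × 12.0 + 8.13) = 0.34 × 13.650 = 4.6410 mm/d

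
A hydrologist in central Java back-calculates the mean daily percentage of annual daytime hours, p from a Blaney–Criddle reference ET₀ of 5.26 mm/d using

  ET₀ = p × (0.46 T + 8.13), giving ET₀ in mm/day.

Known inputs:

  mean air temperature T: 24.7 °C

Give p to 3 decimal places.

p = ET₀ / (0.46 T + 8.13) = 5.26 / (0.46 × 24.7 + 8.13) = 5.26 / 19.492 = 0.2699

0.270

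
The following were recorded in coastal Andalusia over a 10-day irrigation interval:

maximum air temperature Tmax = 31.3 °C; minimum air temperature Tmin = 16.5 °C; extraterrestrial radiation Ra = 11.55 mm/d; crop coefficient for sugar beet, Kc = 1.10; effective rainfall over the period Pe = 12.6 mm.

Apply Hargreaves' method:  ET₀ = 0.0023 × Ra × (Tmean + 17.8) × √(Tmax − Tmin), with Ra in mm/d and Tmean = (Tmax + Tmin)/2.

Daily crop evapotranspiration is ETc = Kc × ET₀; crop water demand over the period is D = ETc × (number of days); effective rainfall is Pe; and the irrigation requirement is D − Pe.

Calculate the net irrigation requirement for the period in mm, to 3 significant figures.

34.3 mm

Tmean = (31.3 + 16.5)/2 = 23.90 °C
ET₀ = 0.0023 × 11.55 × (23.90 + 17.8) × √14.8 = 0.0023 × 11.55 × 41.70 × 3.8471 = 4.2617 mm/d
ETc = Kc × ET₀ = 1.10 × 4.2617 = 4.6879 mm/d
Crop demand D = ETc × 10 d = 4.6879 × 10 = 46.879 mm
D − Pe = 46.879 − 12.6 = 34.279 mm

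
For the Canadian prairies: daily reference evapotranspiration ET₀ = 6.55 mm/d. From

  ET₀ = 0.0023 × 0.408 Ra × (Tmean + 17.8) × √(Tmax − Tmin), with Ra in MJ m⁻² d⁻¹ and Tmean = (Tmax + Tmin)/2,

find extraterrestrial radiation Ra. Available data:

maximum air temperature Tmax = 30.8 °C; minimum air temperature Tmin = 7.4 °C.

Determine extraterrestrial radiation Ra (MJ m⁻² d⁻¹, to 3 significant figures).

Tmean = (30.8+7.4)/2 = 19.10 °C; ΔT = 23.4
Ra = ET₀ / [0.0023 × 0.408 × (Tmean+17.8) × √ΔT]
   = 6.55 / (0.0023 × 0.408 × 36.90 × 4.8374) = 39.103 MJ m⁻² d⁻¹

39.1 MJ m⁻² d⁻¹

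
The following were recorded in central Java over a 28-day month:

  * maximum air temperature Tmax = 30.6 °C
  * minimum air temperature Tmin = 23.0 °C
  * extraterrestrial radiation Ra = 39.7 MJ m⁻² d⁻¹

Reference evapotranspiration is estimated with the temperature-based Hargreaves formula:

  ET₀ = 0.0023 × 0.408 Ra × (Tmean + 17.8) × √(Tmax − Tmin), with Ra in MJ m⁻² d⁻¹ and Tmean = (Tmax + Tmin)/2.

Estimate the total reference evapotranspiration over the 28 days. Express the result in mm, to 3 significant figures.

Tmean = (30.6 + 23.0)/2 = 26.80 °C
0.408 Ra = 0.408 × 39.7 = 16.1976 mm/d equivalent
ET₀ = 0.0023 × 16.1976 × (26.80 + 17.8) × √7.6 = 0.0023 × 16.1976 × 44.60 × 2.7568 = 4.5806 mm/d
Over 28 days: 4.5806 × 28 = 128.257 mm

128 mm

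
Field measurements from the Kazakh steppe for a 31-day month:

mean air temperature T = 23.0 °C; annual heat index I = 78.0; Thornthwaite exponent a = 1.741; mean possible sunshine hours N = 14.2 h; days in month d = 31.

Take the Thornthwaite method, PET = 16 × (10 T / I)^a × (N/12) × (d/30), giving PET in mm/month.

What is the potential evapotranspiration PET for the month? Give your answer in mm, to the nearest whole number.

129 mm

10T/I = 10 × 23.0 / 78.0 = 2.9487
(10T/I)^a = 2.9487^1.741 = 6.5709
Uncorrected PET = 16 × 6.5709 = 105.134 mm
Correction = (N/12)(d/30) = (14.2/12)(31/30) = 1.2228
PET = 105.134 × 1.2228 = 128.558 mm/month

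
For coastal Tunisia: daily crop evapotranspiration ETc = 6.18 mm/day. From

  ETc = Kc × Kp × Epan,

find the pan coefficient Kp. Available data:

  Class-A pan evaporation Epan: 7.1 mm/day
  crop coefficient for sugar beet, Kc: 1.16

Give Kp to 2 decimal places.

0.75

ETc = Kc × Kp × Epan  ⇒  Kp = ETc / (Kc × Epan)
Kp = 6.18 / (1.16 × 7.1) = 6.18 / 8.236 = 0.7504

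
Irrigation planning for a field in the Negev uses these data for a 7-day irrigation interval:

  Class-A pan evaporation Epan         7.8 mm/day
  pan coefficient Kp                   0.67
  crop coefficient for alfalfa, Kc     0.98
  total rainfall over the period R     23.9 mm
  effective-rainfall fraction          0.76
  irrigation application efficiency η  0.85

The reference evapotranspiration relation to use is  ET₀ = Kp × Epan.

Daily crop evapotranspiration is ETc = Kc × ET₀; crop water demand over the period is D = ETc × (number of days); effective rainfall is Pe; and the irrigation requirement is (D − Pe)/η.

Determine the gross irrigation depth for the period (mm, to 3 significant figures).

20.8 mm

ET₀ = 0.67 × 7.8 = 5.2260 mm/d
ETc = Kc × ET₀ = 0.98 × 5.2260 = 5.1215 mm/d
Crop demand D = ETc × 7 d = 5.1215 × 7 = 35.851 mm
Pe = 0.76 × 23.9 = 18.164 mm
D − Pe = 35.851 − 18.164 = 17.687 mm
Gross irrigation = 17.687 / 0.85 = 20.808 mm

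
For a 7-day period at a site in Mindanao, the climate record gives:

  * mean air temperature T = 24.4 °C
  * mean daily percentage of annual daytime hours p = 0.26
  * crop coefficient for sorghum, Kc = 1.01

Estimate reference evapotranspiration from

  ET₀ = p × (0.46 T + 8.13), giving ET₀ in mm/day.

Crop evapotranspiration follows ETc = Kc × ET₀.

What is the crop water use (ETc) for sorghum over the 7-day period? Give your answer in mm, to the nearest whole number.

ET₀ = 0.26 × (0.46 × 24.4 + 8.13) = 0.26 × 19.354 = 5.0320 mm/d
ETc = Kc × ET₀ = 1.01 × 5.0320 = 5.0823 mm/d
Over 7 days: 5.0823 × 7 = 35.576 mm

36 mm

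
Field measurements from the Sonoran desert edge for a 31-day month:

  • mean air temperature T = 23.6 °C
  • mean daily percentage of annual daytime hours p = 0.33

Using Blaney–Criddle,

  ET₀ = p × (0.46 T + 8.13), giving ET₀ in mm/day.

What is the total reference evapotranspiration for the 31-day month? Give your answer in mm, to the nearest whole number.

ET₀ = 0.33 × (0.46 × 23.6 + 8.13) = 0.33 × 18.986 = 6.2654 mm/d
Monthly total = 6.2654 × 31 = 194.227 mm

194 mm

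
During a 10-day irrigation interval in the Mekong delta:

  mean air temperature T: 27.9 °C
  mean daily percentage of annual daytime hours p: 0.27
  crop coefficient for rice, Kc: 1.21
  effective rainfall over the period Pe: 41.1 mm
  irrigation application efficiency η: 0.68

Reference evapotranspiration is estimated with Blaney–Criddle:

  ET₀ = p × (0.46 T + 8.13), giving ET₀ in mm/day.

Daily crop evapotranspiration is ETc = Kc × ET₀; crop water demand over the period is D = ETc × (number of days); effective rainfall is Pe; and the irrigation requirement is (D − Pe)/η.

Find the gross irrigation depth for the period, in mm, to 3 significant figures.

ET₀ = 0.27 × (0.46 × 27.9 + 8.13) = 0.27 × 20.964 = 5.6603 mm/d
ETc = Kc × ET₀ = 1.21 × 5.6603 = 6.8490 mm/d
Crop demand D = ETc × 10 d = 6.8490 × 10 = 68.490 mm
D − Pe = 68.490 − 41.1 = 27.390 mm
Gross irrigation = 27.390 / 0.68 = 40.279 mm

40.3 mm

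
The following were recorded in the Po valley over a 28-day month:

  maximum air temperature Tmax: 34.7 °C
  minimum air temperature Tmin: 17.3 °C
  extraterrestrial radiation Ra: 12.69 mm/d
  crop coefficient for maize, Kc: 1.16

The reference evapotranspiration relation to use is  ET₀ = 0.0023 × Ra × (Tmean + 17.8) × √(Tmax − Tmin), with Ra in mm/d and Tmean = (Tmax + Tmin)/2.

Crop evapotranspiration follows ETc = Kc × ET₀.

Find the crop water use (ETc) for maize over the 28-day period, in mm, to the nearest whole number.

Tmean = (34.7 + 17.3)/2 = 26.00 °C
ET₀ = 0.0023 × 12.69 × (26.00 + 17.8) × √17.4 = 0.0023 × 12.69 × 43.80 × 4.1713 = 5.3326 mm/d
ETc = Kc × ET₀ = 1.16 × 5.3326 = 6.1858 mm/d
Over 28 days: 6.1858 × 28 = 173.202 mm

173 mm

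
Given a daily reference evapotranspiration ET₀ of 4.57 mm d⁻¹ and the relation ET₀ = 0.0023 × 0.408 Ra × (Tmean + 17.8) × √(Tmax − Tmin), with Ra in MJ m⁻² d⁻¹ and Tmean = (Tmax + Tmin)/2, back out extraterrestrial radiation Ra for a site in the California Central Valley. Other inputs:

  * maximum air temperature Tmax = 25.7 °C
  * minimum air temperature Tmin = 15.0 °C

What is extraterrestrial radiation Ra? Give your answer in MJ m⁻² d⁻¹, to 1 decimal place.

Tmean = (25.7+15.0)/2 = 20.35 °C; ΔT = 10.7
Ra = ET₀ / [0.0023 × 0.408 × (Tmean+17.8) × √ΔT]
   = 4.57 / (0.0023 × 0.408 × 38.15 × 3.2711) = 39.025 MJ m⁻² d⁻¹

39.0 MJ m⁻² d⁻¹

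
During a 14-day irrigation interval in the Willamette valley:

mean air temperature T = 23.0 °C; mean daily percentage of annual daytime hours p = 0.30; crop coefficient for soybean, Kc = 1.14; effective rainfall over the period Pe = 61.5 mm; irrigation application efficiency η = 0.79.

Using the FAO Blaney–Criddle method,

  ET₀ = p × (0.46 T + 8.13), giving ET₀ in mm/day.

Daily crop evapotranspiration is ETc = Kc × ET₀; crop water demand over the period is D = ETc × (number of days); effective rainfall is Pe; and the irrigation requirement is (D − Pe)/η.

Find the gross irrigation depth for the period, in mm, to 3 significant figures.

35.5 mm

ET₀ = 0.30 × (0.46 × 23.0 + 8.13) = 0.30 × 18.710 = 5.6130 mm/d
ETc = Kc × ET₀ = 1.14 × 5.6130 = 6.3988 mm/d
Crop demand D = ETc × 14 d = 6.3988 × 14 = 89.583 mm
D − Pe = 89.583 − 61.5 = 28.083 mm
Gross irrigation = 28.083 / 0.79 = 35.548 mm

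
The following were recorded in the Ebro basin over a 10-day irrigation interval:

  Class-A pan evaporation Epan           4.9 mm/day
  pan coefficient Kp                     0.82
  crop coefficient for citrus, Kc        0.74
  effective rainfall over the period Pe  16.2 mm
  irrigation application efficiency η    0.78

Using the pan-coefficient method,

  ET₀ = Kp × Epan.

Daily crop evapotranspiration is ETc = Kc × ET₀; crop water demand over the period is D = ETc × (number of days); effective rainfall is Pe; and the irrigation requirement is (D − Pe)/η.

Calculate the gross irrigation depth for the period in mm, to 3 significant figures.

ET₀ = 0.82 × 4.9 = 4.0180 mm/d
ETc = Kc × ET₀ = 0.74 × 4.0180 = 2.9733 mm/d
Crop demand D = ETc × 10 d = 2.9733 × 10 = 29.733 mm
D − Pe = 29.733 − 16.2 = 13.533 mm
Gross irrigation = 13.533 / 0.78 = 17.350 mm

17.4 mm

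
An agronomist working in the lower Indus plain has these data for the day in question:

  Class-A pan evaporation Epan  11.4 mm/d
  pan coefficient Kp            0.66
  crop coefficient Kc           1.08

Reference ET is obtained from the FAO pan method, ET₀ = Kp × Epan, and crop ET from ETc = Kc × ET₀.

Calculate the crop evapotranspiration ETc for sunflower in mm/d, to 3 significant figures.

ET₀ = 0.66 × 11.4 = 7.5240 mm/d
ETc = Kc × ET₀ = 1.08 × 7.5240 = 8.1259 mm/d

8.13 mm/d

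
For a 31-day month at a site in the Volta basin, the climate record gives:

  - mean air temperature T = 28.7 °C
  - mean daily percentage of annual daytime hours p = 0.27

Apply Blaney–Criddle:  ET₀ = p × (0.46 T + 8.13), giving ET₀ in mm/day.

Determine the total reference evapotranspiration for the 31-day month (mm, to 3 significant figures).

ET₀ = 0.27 × (0.46 × 28.7 + 8.13) = 0.27 × 21.332 = 5.7596 mm/d
Monthly total = 5.7596 × 31 = 178.548 mm

179 mm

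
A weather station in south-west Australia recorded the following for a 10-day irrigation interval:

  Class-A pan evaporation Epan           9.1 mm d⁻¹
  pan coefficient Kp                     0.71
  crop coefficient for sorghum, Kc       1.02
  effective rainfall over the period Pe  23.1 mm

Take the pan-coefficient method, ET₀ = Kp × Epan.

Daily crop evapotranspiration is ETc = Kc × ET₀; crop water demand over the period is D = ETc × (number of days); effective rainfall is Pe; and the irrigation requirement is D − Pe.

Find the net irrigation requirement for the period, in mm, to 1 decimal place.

42.8 mm

ET₀ = 0.71 × 9.1 = 6.4610 mm/d
ETc = Kc × ET₀ = 1.02 × 6.4610 = 6.5902 mm/d
Crop demand D = ETc × 10 d = 6.5902 × 10 = 65.902 mm
D − Pe = 65.902 − 23.1 = 42.802 mm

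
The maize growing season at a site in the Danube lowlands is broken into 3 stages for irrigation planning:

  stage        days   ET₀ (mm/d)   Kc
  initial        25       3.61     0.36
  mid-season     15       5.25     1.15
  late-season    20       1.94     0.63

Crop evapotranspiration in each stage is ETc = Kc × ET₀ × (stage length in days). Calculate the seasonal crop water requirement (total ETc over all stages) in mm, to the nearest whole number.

initial: 0.36 × 3.61 × 25 = 32.49 mm
mid-season: 1.15 × 5.25 × 15 = 90.56 mm
late-season: 0.63 × 1.94 × 20 = 24.44 mm
Seasonal total = 147.49 mm

147 mm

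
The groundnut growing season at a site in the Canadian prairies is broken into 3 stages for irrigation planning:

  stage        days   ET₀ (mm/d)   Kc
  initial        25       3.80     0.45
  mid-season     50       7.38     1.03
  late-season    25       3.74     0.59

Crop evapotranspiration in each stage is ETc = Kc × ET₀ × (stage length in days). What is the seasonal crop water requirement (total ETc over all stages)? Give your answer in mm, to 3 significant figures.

478 mm

initial: 0.45 × 3.80 × 25 = 42.75 mm
mid-season: 1.03 × 7.38 × 50 = 380.07 mm
late-season: 0.59 × 3.74 × 25 = 55.17 mm
Seasonal total = 477.99 mm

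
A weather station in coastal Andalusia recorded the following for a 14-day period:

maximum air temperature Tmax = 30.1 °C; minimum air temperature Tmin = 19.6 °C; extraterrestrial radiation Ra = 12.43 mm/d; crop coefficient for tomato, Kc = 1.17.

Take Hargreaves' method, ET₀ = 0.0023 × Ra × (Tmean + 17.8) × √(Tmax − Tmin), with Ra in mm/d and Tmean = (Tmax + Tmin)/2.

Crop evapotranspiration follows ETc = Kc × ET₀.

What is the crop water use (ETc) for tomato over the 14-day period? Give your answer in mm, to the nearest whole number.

Tmean = (30.1 + 19.6)/2 = 24.85 °C
ET₀ = 0.0023 × 12.43 × (24.85 + 17.8) × √10.5 = 0.0023 × 12.43 × 42.65 × 3.2404 = 3.9511 mm/d
ETc = Kc × ET₀ = 1.17 × 3.9511 = 4.6228 mm/d
Over 14 days: 4.6228 × 14 = 64.719 mm

65 mm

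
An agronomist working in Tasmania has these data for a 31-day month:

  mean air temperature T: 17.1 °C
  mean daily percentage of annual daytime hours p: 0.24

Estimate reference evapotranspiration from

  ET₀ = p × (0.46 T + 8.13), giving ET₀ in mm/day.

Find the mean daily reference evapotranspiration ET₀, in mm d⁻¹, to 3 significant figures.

ET₀ = 0.24 × (0.46 × 17.1 + 8.13) = 0.24 × 15.996 = 3.8390 mm/d

3.84 mm d⁻¹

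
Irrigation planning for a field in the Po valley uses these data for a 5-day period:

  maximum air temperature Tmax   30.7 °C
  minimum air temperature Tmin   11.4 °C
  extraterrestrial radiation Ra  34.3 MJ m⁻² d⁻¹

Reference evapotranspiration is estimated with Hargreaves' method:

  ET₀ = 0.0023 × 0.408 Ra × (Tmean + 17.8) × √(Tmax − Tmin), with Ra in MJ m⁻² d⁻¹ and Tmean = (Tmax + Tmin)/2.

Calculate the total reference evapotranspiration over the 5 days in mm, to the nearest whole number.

Tmean = (30.7 + 11.4)/2 = 21.05 °C
0.408 Ra = 0.408 × 34.3 = 13.9944 mm/d equivalent
ET₀ = 0.0023 × 13.9944 × (21.05 + 17.8) × √19.3 = 0.0023 × 13.9944 × 38.85 × 4.3932 = 5.4936 mm/d
Over 5 days: 5.4936 × 5 = 27.468 mm

27 mm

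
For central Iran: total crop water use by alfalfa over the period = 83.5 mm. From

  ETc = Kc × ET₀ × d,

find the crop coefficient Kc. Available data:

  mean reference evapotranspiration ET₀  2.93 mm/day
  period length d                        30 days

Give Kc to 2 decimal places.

0.95

ETc = Kc × ET₀ × d  ⇒  Kc = ETc / (ET₀ × d)
Kc = 83.5 / (2.93 × 30) = 83.5 / 87.90 = 0.9499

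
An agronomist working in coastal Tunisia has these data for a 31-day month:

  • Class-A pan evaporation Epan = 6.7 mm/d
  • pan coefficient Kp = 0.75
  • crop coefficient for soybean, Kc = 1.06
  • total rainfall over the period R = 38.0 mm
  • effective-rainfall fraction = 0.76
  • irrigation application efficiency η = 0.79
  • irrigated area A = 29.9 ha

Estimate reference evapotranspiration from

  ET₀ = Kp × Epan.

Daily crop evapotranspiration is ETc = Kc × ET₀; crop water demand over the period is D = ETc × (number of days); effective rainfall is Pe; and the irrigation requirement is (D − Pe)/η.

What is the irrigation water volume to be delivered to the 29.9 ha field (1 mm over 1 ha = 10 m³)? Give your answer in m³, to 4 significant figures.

ET₀ = 0.75 × 6.7 = 5.0250 mm/d
ETc = Kc × ET₀ = 1.06 × 5.0250 = 5.3265 mm/d
Crop demand D = ETc × 31 d = 5.3265 × 31 = 165.122 mm
Pe = 0.76 × 38.0 = 28.880 mm
D − Pe = 165.122 − 28.880 = 136.242 mm
Gross irrigation = 136.242 / 0.79 = 172.458 mm
Volume = 172.458 mm × 29.9 ha × 10 = 51564.9 m³

51560 m³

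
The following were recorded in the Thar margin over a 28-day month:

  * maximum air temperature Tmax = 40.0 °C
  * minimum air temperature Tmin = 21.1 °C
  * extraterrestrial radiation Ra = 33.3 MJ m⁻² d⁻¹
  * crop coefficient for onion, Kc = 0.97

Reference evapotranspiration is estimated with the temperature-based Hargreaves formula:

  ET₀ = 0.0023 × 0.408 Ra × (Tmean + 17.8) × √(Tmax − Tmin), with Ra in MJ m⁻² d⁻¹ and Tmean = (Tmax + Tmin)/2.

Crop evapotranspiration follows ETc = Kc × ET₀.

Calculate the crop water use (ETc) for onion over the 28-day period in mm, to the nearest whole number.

Tmean = (40.0 + 21.1)/2 = 30.55 °C
0.408 Ra = 0.408 × 33.3 = 13.5864 mm/d equivalent
ET₀ = 0.0023 × 13.5864 × (30.55 + 17.8) × √18.9 = 0.0023 × 13.5864 × 48.35 × 4.3474 = 6.5684 mm/d
ETc = Kc × ET₀ = 0.97 × 6.5684 = 6.3713 mm/d
Over 28 days: 6.3713 × 28 = 178.396 mm

178 mm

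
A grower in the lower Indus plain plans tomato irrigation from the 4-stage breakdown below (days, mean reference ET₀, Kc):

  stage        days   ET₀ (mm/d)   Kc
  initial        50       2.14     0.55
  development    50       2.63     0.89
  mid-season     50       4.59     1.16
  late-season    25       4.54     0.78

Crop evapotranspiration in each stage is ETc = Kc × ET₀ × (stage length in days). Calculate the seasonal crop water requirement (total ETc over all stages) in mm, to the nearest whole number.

initial: 0.55 × 2.14 × 50 = 58.85 mm
development: 0.89 × 2.63 × 50 = 117.04 mm
mid-season: 1.16 × 4.59 × 50 = 266.22 mm
late-season: 0.78 × 4.54 × 25 = 88.53 mm
Seasonal total = 530.64 mm

531 mm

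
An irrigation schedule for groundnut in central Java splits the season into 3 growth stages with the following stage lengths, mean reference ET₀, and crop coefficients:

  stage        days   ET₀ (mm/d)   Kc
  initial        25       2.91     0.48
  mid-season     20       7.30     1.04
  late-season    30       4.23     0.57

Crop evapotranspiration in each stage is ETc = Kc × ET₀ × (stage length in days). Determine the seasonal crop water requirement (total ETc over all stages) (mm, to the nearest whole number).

initial: 0.48 × 2.91 × 25 = 34.92 mm
mid-season: 1.04 × 7.30 × 20 = 151.84 mm
late-season: 0.57 × 4.23 × 30 = 72.33 mm
Seasonal total = 259.09 mm

259 mm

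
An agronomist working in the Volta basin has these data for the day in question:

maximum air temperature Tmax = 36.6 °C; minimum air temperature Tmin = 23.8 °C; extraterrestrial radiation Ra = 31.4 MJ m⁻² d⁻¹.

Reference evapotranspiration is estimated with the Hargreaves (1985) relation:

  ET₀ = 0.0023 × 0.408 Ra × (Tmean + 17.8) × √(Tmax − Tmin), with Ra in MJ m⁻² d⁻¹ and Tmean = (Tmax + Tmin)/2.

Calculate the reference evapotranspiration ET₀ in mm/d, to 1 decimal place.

Tmean = (36.6 + 23.8)/2 = 30.20 °C
0.408 Ra = 0.408 × 31.4 = 12.8112 mm/d equivalent
ET₀ = 0.0023 × 12.8112 × (30.20 + 17.8) × √12.8 = 0.0023 × 12.8112 × 48.00 × 3.5777 = 5.0601 mm/d

5.1 mm/d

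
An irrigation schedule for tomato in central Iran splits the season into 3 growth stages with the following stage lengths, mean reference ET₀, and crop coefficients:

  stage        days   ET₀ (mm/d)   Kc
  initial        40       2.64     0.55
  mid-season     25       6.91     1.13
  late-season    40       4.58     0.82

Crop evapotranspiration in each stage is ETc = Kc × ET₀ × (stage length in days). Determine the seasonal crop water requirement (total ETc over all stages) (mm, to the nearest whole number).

initial: 0.55 × 2.64 × 40 = 58.08 mm
mid-season: 1.13 × 6.91 × 25 = 195.21 mm
late-season: 0.82 × 4.58 × 40 = 150.22 mm
Seasonal total = 403.51 mm

404 mm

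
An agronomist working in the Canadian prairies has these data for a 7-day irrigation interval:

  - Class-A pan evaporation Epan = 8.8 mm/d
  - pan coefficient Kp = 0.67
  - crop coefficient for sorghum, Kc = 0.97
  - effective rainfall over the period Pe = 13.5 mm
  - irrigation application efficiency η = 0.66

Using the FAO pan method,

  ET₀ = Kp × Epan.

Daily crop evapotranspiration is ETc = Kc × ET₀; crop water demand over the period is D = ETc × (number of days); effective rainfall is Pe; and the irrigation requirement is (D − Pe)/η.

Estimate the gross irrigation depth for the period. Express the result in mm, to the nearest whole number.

40 mm

ET₀ = 0.67 × 8.8 = 5.8960 mm/d
ETc = Kc × ET₀ = 0.97 × 5.8960 = 5.7191 mm/d
Crop demand D = ETc × 7 d = 5.7191 × 7 = 40.034 mm
D − Pe = 40.034 − 13.5 = 26.534 mm
Gross irrigation = 26.534 / 0.66 = 40.203 mm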